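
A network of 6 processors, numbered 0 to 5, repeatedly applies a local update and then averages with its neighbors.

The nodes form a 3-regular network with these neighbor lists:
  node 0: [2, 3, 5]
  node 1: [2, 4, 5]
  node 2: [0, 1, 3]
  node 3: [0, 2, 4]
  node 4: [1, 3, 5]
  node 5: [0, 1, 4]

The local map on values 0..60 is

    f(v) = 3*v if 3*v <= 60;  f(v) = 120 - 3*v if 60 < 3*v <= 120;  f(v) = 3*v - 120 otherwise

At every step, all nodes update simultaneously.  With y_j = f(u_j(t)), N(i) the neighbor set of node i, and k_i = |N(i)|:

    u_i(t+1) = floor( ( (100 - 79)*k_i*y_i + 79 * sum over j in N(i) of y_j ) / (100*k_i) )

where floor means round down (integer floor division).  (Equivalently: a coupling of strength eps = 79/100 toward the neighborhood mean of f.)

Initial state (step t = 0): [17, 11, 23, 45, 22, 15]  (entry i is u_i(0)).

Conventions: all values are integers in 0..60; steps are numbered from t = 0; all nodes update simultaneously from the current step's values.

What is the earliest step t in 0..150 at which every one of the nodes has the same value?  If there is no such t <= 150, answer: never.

Answer: never
Key observation: The state at step 11 reappears at step 15 — the system is in a cycle of period 4 from step 11 on.  No step 0..15 is synchronized, and the cycle repeats forever, so no step up to 150 (or ever) has all nodes equal.

Derivation:
t=0: [17, 11, 23, 45, 22, 15]  (not all equal)
t=1: [39, 46, 36, 44, 35, 45]  (not all equal)
t=2: [10, 14, 11, 10, 15, 12]  (not all equal)
t=3: [32, 38, 33, 34, 37, 38]  (not all equal)
t=4: [16, 10, 17, 18, 9, 11]  (not all equal)
t=5: [46, 35, 45, 44, 36, 34]  (not all equal)
t=6: [15, 15, 15, 14, 14, 15]  (not all equal)
t=7: [44, 44, 44, 43, 43, 44]  (not all equal)
t=8: [11, 11, 11, 10, 10, 11]  (not all equal)
t=9: [32, 32, 32, 31, 31, 32]  (not all equal)
t=10: [24, 24, 24, 25, 25, 24]  (not all equal)
t=11: [47, 47, 47, 46, 46, 47]  (not all equal)
t=12: [20, 20, 20, 19, 19, 20]  (not all equal)
t=13: [59, 59, 59, 58, 58, 59]  (not all equal)
t=14: [56, 56, 56, 55, 55, 56]  (not all equal)
t=15: [47, 47, 47, 46, 46, 47]  (not all equal)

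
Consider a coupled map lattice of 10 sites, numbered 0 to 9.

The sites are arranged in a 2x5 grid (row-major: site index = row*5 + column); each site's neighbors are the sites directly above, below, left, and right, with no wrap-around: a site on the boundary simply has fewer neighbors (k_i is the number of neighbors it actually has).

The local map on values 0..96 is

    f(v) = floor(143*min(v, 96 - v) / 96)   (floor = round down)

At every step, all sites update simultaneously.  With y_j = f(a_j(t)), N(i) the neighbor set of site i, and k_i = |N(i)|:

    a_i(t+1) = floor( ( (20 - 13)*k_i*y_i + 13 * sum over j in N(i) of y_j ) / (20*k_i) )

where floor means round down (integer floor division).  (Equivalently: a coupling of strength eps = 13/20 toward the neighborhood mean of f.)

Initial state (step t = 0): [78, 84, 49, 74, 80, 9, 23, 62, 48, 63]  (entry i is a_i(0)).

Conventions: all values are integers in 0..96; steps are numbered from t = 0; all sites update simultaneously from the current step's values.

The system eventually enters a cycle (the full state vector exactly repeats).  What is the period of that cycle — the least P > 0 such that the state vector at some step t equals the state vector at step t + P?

Simulating step by step:
t=0: [78, 84, 49, 74, 80, 9, 23, 62, 48, 63]
t=1: [18, 34, 45, 46, 34, 24, 29, 55, 53, 47]
t=2: [36, 46, 62, 63, 62, 34, 46, 59, 65, 61]
t=3: [56, 60, 54, 48, 50, 56, 61, 54, 49, 49]
t=4: [57, 56, 62, 68, 69, 56, 55, 61, 68, 69]
t=5: [58, 57, 50, 42, 40, 59, 58, 51, 43, 40]
t=6: [56, 59, 64, 63, 59, 55, 58, 64, 63, 60]
t=7: [58, 54, 49, 49, 52, 58, 54, 49, 49, 52]
t=8: [57, 62, 68, 68, 66, 57, 62, 68, 68, 66]
t=9: [55, 49, 42, 41, 43, 55, 49, 42, 41, 43]
t=10: [63, 66, 63, 61, 63, 63, 66, 63, 61, 63]
t=11: [47, 46, 48, 50, 49, 47, 46, 48, 50, 49]
t=12: [69, 69, 69, 69, 69, 69, 69, 69, 69, 69]
t=13: [40, 40, 40, 40, 40, 40, 40, 40, 40, 40]
t=14: [59, 59, 59, 59, 59, 59, 59, 59, 59, 59]
t=15: [55, 55, 55, 55, 55, 55, 55, 55, 55, 55]
t=16: [61, 61, 61, 61, 61, 61, 61, 61, 61, 61]
t=17: [52, 52, 52, 52, 52, 52, 52, 52, 52, 52]
t=18: [65, 65, 65, 65, 65, 65, 65, 65, 65, 65]
t=19: [46, 46, 46, 46, 46, 46, 46, 46, 46, 46]
t=20: [68, 68, 68, 68, 68, 68, 68, 68, 68, 68]
t=21: [41, 41, 41, 41, 41, 41, 41, 41, 41, 41]
t=22: [61, 61, 61, 61, 61, 61, 61, 61, 61, 61]

Answer: 6
Key observation: The state at step 16, [61, 61, 61, 61, 61, 61, 61, 61, 61, 61], reappears at step 22 — and no state repeats earlier — so the cycle the system enters has period 6.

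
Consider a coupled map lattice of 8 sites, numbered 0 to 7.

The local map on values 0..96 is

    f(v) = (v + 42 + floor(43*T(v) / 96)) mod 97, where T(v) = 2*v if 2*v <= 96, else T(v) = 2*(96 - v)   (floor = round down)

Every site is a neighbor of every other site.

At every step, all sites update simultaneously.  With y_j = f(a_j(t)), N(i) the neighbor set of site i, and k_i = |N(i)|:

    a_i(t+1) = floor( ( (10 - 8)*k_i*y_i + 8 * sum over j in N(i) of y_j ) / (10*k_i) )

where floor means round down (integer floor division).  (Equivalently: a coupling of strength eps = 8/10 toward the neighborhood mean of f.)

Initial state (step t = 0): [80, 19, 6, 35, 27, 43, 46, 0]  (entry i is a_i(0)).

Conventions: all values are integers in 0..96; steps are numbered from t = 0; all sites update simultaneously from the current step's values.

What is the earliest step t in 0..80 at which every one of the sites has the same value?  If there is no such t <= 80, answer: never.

Answer: 3
Key observation: Synchronization is absorbing here: once all sites are equal they stay equal, and step 3 is the first all-equal step.

Derivation:
t=0: [80, 19, 6, 35, 27, 43, 46, 0]  (not all equal)
t=1: [46, 49, 47, 43, 50, 44, 45, 46]  (not all equal)
t=2: [31, 32, 31, 31, 32, 31, 31, 31]  (not all equal)
t=3: [3, 3, 3, 3, 3, 3, 3, 3]  (all equal)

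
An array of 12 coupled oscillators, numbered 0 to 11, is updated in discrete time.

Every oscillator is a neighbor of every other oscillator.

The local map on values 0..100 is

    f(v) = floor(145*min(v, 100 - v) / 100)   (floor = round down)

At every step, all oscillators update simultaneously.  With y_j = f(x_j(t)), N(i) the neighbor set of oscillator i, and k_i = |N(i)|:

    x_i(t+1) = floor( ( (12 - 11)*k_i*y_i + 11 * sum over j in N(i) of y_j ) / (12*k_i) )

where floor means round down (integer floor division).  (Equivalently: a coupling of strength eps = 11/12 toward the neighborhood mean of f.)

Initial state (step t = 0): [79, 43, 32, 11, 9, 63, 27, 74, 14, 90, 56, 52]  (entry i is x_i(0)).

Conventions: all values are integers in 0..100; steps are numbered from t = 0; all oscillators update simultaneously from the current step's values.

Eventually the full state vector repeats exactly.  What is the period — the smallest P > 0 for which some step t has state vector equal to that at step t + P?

Answer: 2
Key observation: The state at step 7, [58, 58, 58, 58, 58, 58, 58, 58, 58, 58, 58, 58], reappears at step 9 — and no state repeats earlier — so the cycle the system enters has period 2.

Derivation:
t=0: [79, 43, 32, 11, 9, 63, 27, 74, 14, 90, 56, 52]
t=1: [38, 38, 38, 38, 38, 38, 38, 38, 38, 38, 38, 38]
t=2: [55, 55, 55, 55, 55, 55, 55, 55, 55, 55, 55, 55]
t=3: [65, 65, 65, 65, 65, 65, 65, 65, 65, 65, 65, 65]
t=4: [50, 50, 50, 50, 50, 50, 50, 50, 50, 50, 50, 50]
t=5: [72, 72, 72, 72, 72, 72, 72, 72, 72, 72, 72, 72]
t=6: [40, 40, 40, 40, 40, 40, 40, 40, 40, 40, 40, 40]
t=7: [58, 58, 58, 58, 58, 58, 58, 58, 58, 58, 58, 58]
t=8: [60, 60, 60, 60, 60, 60, 60, 60, 60, 60, 60, 60]
t=9: [58, 58, 58, 58, 58, 58, 58, 58, 58, 58, 58, 58]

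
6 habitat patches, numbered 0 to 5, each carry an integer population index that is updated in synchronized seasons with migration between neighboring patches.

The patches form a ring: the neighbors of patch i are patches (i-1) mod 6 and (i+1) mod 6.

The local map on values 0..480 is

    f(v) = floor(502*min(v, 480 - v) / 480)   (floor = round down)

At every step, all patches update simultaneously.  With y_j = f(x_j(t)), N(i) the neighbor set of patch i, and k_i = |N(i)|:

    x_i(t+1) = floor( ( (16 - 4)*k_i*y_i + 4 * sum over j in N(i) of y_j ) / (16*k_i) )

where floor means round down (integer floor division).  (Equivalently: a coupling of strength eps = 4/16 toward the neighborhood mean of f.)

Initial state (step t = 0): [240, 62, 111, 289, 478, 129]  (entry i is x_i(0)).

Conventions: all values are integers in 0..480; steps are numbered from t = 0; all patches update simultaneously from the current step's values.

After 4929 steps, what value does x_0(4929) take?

Answer: x_0(4929) = 244
Key observation: The state at step 22, [246, 246, 246, 246, 246, 246], reappears at step 24: the system is in a cycle of period 2 from step 22 on.  Therefore the state at step 4929 equals the state at step 22 + ((4929 - 22) mod 2) = 23, which is [244, 244, 244, 244, 244, 244].

Derivation:
t=0: [240, 62, 111, 289, 478, 129]
t=1: [213, 93, 119, 164, 43, 132]
t=2: [195, 116, 126, 149, 71, 136]
t=3: [185, 132, 132, 141, 92, 141]
t=4: [180, 144, 139, 139, 108, 146]
t=5: [178, 154, 145, 140, 121, 151]
t=6: [179, 162, 151, 144, 132, 156]
t=7: [181, 169, 157, 149, 142, 162]
t=8: [184, 176, 164, 155, 151, 168]
t=9: [188, 183, 171, 162, 159, 174]
t=10: [193, 190, 178, 169, 168, 181]
t=11: [199, 196, 186, 177, 176, 188]
t=12: [206, 203, 194, 186, 185, 196]
t=13: [213, 211, 202, 194, 194, 204]
t=14: [220, 219, 211, 203, 203, 212]
t=15: [228, 228, 220, 213, 213, 221]
t=16: [237, 237, 230, 223, 223, 230]
t=17: [246, 246, 240, 233, 233, 240]
t=18: [244, 244, 249, 244, 244, 249]
t=19: [245, 245, 242, 245, 245, 242]
t=20: [245, 245, 247, 245, 245, 247]
t=21: [244, 244, 243, 244, 244, 243]
t=22: [246, 246, 246, 246, 246, 246]
t=23: [244, 244, 244, 244, 244, 244]
t=24: [246, 246, 246, 246, 246, 246]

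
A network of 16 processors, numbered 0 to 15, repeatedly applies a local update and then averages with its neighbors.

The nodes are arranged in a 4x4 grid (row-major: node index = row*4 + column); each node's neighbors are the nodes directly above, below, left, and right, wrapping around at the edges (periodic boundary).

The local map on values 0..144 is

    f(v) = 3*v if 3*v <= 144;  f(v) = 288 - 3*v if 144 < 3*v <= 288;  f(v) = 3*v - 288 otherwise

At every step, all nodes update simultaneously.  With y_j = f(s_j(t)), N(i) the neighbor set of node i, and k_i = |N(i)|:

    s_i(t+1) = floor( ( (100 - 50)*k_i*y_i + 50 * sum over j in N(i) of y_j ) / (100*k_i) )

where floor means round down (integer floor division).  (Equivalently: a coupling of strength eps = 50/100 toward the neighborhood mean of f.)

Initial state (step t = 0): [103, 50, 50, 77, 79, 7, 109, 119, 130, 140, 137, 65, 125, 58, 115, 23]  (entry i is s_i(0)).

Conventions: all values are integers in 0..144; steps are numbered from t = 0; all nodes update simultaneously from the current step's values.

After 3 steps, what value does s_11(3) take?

Simulating step by step:
t=0: [103, 50, 50, 77, 79, 7, 109, 119, 130, 140, 137, 65, 125, 58, 115, 23]
t=1: [52, 105, 105, 65, 52, 55, 63, 64, 96, 111, 101, 91, 81, 108, 84, 71]
t=2: [103, 53, 45, 87, 109, 99, 82, 90, 29, 44, 31, 30, 52, 37, 37, 61]
t=3: [51, 99, 106, 48, 36, 47, 52, 33, 92, 103, 93, 82, 106, 118, 111, 97]

Answer: s_11(3) = 82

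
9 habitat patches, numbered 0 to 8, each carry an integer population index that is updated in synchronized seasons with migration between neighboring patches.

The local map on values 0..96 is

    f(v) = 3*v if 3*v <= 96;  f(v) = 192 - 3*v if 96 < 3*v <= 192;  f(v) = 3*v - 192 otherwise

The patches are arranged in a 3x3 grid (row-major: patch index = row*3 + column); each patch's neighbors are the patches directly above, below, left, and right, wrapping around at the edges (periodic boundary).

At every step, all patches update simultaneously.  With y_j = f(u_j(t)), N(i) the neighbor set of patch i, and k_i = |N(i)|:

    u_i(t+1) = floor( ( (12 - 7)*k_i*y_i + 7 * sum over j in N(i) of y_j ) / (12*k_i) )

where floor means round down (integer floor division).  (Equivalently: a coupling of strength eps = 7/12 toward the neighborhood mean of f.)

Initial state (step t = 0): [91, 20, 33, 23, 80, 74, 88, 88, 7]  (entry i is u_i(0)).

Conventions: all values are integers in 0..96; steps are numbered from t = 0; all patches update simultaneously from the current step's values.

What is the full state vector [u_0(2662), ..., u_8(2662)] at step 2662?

Simulating step by step:
t=0: [91, 20, 33, 23, 80, 74, 88, 88, 7]
t=1: [76, 67, 66, 62, 53, 46, 65, 59, 47]
t=2: [18, 16, 24, 20, 26, 36, 17, 20, 32]
t=3: [56, 58, 71, 63, 69, 79, 60, 64, 78]
t=4: [17, 16, 27, 15, 15, 30, 15, 12, 28]
t=5: [53, 51, 73, 52, 50, 74, 50, 47, 71]
t=6: [34, 38, 29, 36, 40, 30, 38, 42, 30]
t=7: [85, 78, 87, 83, 76, 86, 80, 73, 84]
t=8: [57, 45, 62, 54, 43, 59, 50, 38, 55]
t=9: [28, 48, 20, 33, 52, 24, 40, 60, 31]
t=10: [74, 48, 68, 77, 47, 71, 71, 41, 70]
t=11: [30, 43, 22, 34, 47, 26, 31, 48, 25]
t=12: [83, 63, 72, 83, 61, 73, 82, 61, 72]
t=13: [43, 15, 26, 45, 17, 27, 43, 16, 26]
t=14: [61, 53, 71, 61, 54, 72, 62, 54, 71]
t=15: [13, 26, 21, 13, 26, 21, 12, 25, 20]
t=16: [47, 69, 61, 47, 69, 61, 46, 68, 59]
t=17: [40, 18, 16, 40, 18, 16, 41, 19, 18]
t=18: [65, 56, 53, 65, 56, 53, 65, 57, 54]
t=19: [10, 21, 26, 10, 21, 26, 9, 20, 25]
t=20: [41, 59, 68, 41, 59, 68, 39, 58, 66]
t=21: [53, 22, 19, 53, 22, 19, 54, 23, 19]
t=22: [40, 60, 54, 40, 60, 54, 40, 60, 54]
t=23: [57, 23, 33, 57, 23, 33, 57, 23, 33]
t=24: [38, 65, 79, 38, 65, 79, 38, 65, 79]
t=25: [62, 20, 43, 62, 20, 43, 62, 20, 43]
t=26: [22, 52, 54, 22, 52, 54, 22, 52, 54]
t=27: [56, 39, 36, 56, 39, 36, 56, 39, 36]
t=28: [40, 68, 73, 40, 68, 73, 40, 68, 73]
t=29: [56, 22, 31, 56, 22, 31, 56, 22, 31]
t=30: [40, 63, 79, 40, 63, 79, 40, 63, 79]
t=31: [58, 19, 42, 58, 19, 42, 58, 19, 42]
t=32: [30, 52, 57, 30, 52, 57, 30, 52, 57]
t=33: [72, 41, 33, 72, 41, 33, 72, 41, 33]
t=34: [40, 65, 79, 40, 65, 79, 40, 65, 79]
t=35: [58, 19, 42, 58, 19, 42, 58, 19, 42]

Answer: [40, 65, 79, 40, 65, 79, 40, 65, 79]
Key observation: The state at step 31, [58, 19, 42, 58, 19, 42, 58, 19, 42], reappears at step 35: the system is in a cycle of period 4 from step 31 on.  Therefore the state at step 2662 equals the state at step 31 + ((2662 - 31) mod 4) = 34, which is [40, 65, 79, 40, 65, 79, 40, 65, 79].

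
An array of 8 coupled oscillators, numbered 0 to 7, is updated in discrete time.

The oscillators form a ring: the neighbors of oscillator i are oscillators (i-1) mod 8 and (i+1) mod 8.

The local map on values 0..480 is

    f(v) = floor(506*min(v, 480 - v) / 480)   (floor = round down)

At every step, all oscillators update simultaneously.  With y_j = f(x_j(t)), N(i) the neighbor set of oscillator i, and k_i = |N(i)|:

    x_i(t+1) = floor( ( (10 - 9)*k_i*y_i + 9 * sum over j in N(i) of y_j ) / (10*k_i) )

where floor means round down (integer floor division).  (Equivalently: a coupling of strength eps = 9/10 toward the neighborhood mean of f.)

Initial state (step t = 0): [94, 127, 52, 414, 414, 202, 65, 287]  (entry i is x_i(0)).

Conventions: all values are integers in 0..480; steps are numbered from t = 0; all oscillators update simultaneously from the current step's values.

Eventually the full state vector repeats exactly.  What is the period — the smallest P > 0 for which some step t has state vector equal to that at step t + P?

Answer: 2
Key observation: The state at step 20, [250, 250, 250, 250, 250, 250, 250, 250], reappears at step 22 — and no state repeats earlier — so the cycle the system enters has period 2.

Derivation:
t=0: [94, 127, 52, 414, 414, 202, 65, 287]
t=1: [161, 82, 96, 62, 133, 82, 193, 95]
t=2: [100, 130, 78, 114, 81, 162, 104, 177]
t=3: [155, 97, 123, 87, 139, 104, 171, 114]
t=4: [116, 141, 99, 132, 104, 157, 121, 166]
t=5: [157, 116, 139, 109, 147, 122, 165, 129]
t=6: [132, 152, 120, 146, 124, 159, 135, 165]
t=7: [163, 135, 153, 130, 157, 139, 167, 143]
t=8: [148, 163, 141, 160, 143, 168, 150, 171]
t=9: [173, 153, 167, 150, 170, 156, 176, 159]
t=10: [165, 177, 161, 175, 162, 180, 167, 181]
t=11: [186, 172, 183, 170, 184, 174, 188, 176]
t=12: [184, 192, 181, 191, 182, 194, 185, 195]
t=13: [202, 192, 200, 191, 201, 194, 203, 195]
t=14: [204, 210, 202, 209, 203, 211, 205, 211]
t=15: [220, 214, 219, 213, 220, 215, 221, 216]
t=16: [226, 229, 225, 229, 225, 230, 227, 231]
t=17: [241, 237, 240, 237, 241, 238, 242, 238]
t=18: [249, 251, 249, 251, 249, 250, 250, 250]
t=19: [241, 242, 241, 242, 241, 242, 242, 242]
t=20: [250, 250, 250, 250, 250, 250, 250, 250]
t=21: [242, 242, 242, 242, 242, 242, 242, 242]
t=22: [250, 250, 250, 250, 250, 250, 250, 250]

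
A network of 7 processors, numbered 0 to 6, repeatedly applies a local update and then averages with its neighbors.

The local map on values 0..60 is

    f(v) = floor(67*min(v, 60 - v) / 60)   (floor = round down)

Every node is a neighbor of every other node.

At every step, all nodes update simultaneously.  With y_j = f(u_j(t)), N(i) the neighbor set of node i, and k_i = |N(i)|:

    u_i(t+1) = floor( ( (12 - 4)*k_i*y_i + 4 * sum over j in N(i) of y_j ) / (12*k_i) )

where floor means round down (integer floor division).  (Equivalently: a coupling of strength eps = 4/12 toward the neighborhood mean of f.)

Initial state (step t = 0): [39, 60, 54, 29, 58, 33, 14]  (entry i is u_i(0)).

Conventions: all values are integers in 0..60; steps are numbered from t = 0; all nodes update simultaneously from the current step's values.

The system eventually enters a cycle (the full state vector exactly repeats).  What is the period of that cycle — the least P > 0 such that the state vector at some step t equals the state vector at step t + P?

Answer: 2
Key observation: The state at step 12, [32, 32, 32, 32, 32, 32, 32], reappears at step 14 — and no state repeats earlier — so the cycle the system enters has period 2.

Derivation:
t=0: [39, 60, 54, 29, 58, 33, 14]
t=1: [20, 6, 9, 25, 7, 24, 15]
t=2: [19, 10, 12, 22, 10, 22, 16]
t=3: [19, 13, 14, 21, 13, 21, 17]
t=4: [19, 15, 16, 21, 15, 21, 18]
t=5: [20, 17, 17, 21, 17, 21, 19]
t=6: [21, 18, 18, 22, 18, 22, 20]
t=7: [22, 20, 20, 23, 20, 23, 21]
t=8: [23, 22, 22, 24, 22, 24, 23]
t=9: [24, 24, 24, 25, 24, 25, 24]
t=10: [26, 26, 26, 26, 26, 26, 26]
t=11: [29, 29, 29, 29, 29, 29, 29]
t=12: [32, 32, 32, 32, 32, 32, 32]
t=13: [31, 31, 31, 31, 31, 31, 31]
t=14: [32, 32, 32, 32, 32, 32, 32]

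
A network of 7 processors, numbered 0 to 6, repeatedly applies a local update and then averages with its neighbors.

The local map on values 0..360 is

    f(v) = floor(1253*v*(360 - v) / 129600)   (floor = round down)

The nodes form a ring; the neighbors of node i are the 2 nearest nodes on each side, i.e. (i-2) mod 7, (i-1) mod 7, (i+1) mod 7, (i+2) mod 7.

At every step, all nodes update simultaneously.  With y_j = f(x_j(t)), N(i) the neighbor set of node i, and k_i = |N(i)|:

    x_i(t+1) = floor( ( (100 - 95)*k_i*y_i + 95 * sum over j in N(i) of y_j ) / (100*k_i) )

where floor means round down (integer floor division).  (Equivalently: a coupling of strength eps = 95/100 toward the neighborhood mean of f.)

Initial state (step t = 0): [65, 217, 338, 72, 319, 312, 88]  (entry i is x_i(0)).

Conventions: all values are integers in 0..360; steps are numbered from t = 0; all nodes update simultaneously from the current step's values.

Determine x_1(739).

Simulating step by step:
t=0: [65, 217, 338, 72, 319, 312, 88]
t=1: [186, 178, 196, 162, 159, 183, 190]
t=2: [312, 311, 310, 310, 311, 310, 311]
t=3: [147, 147, 146, 148, 148, 146, 146]
t=4: [302, 302, 302, 302, 302, 302, 302]
t=5: [169, 169, 169, 169, 169, 169, 169]
t=6: [312, 312, 312, 312, 312, 312, 312]
t=7: [144, 144, 144, 144, 144, 144, 144]
t=8: [300, 300, 300, 300, 300, 300, 300]
t=9: [174, 174, 174, 174, 174, 174, 174]
t=10: [312, 312, 312, 312, 312, 312, 312]

Answer: x_1(739) = 144
Key observation: The state at step 6, [312, 312, 312, 312, 312, 312, 312], reappears at step 10: the system is in a cycle of period 4 from step 6 on.  Therefore the state at step 739 equals the state at step 6 + ((739 - 6) mod 4) = 7, which is [144, 144, 144, 144, 144, 144, 144].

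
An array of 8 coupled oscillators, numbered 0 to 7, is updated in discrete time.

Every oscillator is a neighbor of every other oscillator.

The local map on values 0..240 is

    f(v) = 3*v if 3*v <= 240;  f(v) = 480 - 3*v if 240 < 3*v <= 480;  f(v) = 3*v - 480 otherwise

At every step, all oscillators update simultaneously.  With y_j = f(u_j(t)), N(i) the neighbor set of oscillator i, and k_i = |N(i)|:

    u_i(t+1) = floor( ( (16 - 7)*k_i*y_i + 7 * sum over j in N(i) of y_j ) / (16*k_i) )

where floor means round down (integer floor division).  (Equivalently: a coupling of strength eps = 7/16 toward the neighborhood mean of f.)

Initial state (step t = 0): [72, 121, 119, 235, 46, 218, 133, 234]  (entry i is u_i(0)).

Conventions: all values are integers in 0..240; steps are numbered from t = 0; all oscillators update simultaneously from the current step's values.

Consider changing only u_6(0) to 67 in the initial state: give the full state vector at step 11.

Simulating step by step:
t=0: [72, 121, 119, 235, 46, 218, 67, 234]
t=1: [196, 147, 150, 201, 157, 175, 189, 199]
t=2: [88, 54, 49, 96, 39, 57, 78, 93]
t=3: [198, 171, 163, 186, 148, 175, 207, 190]
t=4: [91, 50, 38, 73, 52, 56, 104, 79]
t=5: [192, 163, 145, 198, 166, 172, 172, 207]
t=6: [78, 35, 53, 87, 39, 48, 48, 101]
t=7: [198, 133, 160, 190, 139, 153, 153, 169]
t=8: [83, 66, 26, 71, 57, 36, 36, 39]
t=9: [192, 175, 115, 183, 162, 130, 130, 135]
t=10: [85, 60, 105, 72, 40, 82, 82, 75]
t=11: [212, 189, 182, 207, 159, 216, 216, 212]

Answer: [212, 189, 182, 207, 159, 216, 216, 212]
Key observation: This trace re-runs the system from the modified initial state.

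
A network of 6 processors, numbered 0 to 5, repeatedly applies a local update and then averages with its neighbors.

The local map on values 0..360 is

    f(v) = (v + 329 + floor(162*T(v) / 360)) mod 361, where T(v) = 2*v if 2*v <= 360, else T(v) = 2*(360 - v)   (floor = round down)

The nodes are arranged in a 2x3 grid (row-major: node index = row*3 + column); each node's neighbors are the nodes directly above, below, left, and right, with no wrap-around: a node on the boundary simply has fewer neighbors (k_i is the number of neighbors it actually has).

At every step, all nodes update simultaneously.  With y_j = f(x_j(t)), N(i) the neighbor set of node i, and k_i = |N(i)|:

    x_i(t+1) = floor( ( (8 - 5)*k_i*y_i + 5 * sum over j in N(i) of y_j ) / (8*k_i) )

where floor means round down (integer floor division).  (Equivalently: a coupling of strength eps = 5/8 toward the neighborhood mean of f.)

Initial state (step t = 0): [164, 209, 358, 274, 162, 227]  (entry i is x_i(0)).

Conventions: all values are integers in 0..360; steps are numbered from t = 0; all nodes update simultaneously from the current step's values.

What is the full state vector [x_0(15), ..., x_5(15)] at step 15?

Answer: [324, 324, 324, 324, 324, 324]

Derivation:
t=0: [164, 209, 358, 274, 162, 227]
t=1: [301, 300, 318, 292, 300, 305]
t=2: [321, 322, 322, 321, 321, 322]
t=3: [324, 324, 324, 324, 324, 324]
t=4: [324, 324, 324, 324, 324, 324]
t=5: [324, 324, 324, 324, 324, 324]
t=6: [324, 324, 324, 324, 324, 324]
t=7: [324, 324, 324, 324, 324, 324]
t=8: [324, 324, 324, 324, 324, 324]
t=9: [324, 324, 324, 324, 324, 324]
t=10: [324, 324, 324, 324, 324, 324]
t=11: [324, 324, 324, 324, 324, 324]
t=12: [324, 324, 324, 324, 324, 324]
t=13: [324, 324, 324, 324, 324, 324]
t=14: [324, 324, 324, 324, 324, 324]
t=15: [324, 324, 324, 324, 324, 324]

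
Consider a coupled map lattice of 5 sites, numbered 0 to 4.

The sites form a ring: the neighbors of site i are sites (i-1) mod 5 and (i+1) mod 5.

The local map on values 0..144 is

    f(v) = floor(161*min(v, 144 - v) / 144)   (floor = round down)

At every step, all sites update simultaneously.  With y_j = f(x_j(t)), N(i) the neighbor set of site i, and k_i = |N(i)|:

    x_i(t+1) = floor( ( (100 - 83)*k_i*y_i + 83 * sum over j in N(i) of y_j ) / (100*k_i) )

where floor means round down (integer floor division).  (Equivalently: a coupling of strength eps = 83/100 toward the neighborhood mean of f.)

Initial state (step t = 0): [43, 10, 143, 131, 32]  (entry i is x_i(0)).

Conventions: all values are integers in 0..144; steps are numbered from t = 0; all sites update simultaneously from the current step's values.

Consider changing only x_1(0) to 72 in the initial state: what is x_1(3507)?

Answer: x_1(3507) = 71
Key observation: The state at step 12, [79, 79, 79, 79, 79], reappears at step 16: the system is in a cycle of period 4 from step 12 on.  Therefore the state at step 3507 equals the state at step 12 + ((3507 - 12) mod 4) = 15, which is [71, 71, 71, 71, 71].

Derivation:
t=0: [43, 72, 143, 131, 32]
t=1: [55, 33, 39, 17, 31]
t=2: [39, 49, 30, 35, 38]
t=3: [47, 40, 44, 37, 41]
t=4: [45, 49, 43, 45, 46]
t=5: [52, 49, 51, 49, 50]
t=6: [55, 56, 54, 55, 55]
t=7: [61, 60, 61, 60, 61]
t=8: [67, 67, 67, 67, 67]
t=9: [74, 74, 74, 74, 74]
t=10: [78, 78, 78, 78, 78]
t=11: [73, 73, 73, 73, 73]
t=12: [79, 79, 79, 79, 79]
t=13: [72, 72, 72, 72, 72]
t=14: [80, 80, 80, 80, 80]
t=15: [71, 71, 71, 71, 71]
t=16: [79, 79, 79, 79, 79]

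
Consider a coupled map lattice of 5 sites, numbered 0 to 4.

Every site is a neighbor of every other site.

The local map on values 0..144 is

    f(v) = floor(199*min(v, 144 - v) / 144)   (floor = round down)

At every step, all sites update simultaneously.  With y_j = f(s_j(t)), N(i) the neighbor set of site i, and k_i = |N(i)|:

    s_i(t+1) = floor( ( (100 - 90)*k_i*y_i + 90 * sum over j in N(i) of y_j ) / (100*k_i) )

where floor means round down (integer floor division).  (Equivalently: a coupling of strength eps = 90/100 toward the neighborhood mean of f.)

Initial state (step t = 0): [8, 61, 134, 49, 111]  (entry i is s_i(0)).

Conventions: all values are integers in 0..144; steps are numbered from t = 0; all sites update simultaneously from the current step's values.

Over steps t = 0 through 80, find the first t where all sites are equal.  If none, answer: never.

Simulating step by step:
t=0: [8, 61, 134, 49, 111]  (not all equal)
t=1: [48, 39, 47, 41, 43]  (not all equal)
t=2: [58, 60, 59, 60, 59]  (not all equal)
t=3: [81, 81, 81, 81, 81]  (all equal)

Answer: 3
Key observation: Synchronization is absorbing here: once all sites are equal they stay equal, and step 3 is the first all-equal step.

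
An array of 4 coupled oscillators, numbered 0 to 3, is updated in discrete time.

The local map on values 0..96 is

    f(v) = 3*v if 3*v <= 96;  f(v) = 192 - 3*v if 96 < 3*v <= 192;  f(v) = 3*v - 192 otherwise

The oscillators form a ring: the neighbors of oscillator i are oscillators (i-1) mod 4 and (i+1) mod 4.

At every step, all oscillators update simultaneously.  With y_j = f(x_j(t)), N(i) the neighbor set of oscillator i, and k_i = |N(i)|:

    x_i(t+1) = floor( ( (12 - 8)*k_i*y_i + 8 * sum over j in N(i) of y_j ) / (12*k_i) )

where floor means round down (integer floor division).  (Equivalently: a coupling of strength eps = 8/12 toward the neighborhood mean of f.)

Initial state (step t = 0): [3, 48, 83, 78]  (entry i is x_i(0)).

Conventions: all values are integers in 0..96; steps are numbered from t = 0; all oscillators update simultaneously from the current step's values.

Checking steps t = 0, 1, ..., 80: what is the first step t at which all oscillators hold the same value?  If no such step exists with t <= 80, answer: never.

Answer: never
Key observation: The state at step 15 reappears at step 23 — the system is in a cycle of period 8 from step 15 on.  No step 0..23 is synchronized, and the cycle repeats forever, so no step up to 80 (or ever) has all oscillators equal.

Derivation:
t=0: [3, 48, 83, 78]  (not all equal)
t=1: [33, 38, 49, 36]  (not all equal)
t=2: [85, 72, 69, 74]  (not all equal)
t=3: [39, 34, 23, 36]  (not all equal)
t=4: [83, 78, 81, 76]  (not all equal)
t=5: [45, 50, 43, 48]  (not all equal)
t=6: [49, 54, 51, 56]  (not all equal)
t=7: [33, 38, 31, 36]  (not all equal)
t=8: [85, 88, 85, 90]  (not all equal)
t=9: [71, 66, 71, 68]  (not all equal)
t=10: [13, 16, 13, 18]  (not all equal)
t=11: [47, 42, 47, 44]  (not all equal)
t=12: [59, 56, 59, 54]  (not all equal)
t=13: [23, 18, 23, 20]  (not all equal)
t=14: [61, 64, 61, 66]  (not all equal)
t=15: [5, 6, 5, 8]  (not all equal)
t=16: [19, 16, 19, 18]  (not all equal)
t=17: [53, 54, 53, 56]  (not all equal)
t=18: [29, 32, 29, 30]  (not all equal)
t=19: [91, 90, 91, 88]  (not all equal)
t=20: [77, 80, 77, 78]  (not all equal)
t=21: [43, 42, 43, 40]  (not all equal)
t=22: [67, 64, 67, 66]  (not all equal)
t=23: [5, 6, 5, 8]  (not all equal)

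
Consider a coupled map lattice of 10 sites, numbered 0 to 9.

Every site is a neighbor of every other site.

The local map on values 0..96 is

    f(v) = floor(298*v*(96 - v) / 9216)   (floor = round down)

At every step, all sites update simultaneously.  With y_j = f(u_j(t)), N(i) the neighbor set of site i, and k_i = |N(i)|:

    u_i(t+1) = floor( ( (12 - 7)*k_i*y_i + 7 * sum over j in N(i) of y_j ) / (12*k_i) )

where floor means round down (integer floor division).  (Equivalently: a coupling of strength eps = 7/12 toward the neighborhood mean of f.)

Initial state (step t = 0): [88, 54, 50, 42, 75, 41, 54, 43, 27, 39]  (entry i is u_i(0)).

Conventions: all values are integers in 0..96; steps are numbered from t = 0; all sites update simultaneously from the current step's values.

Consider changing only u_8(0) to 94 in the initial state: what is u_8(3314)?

Simulating step by step:
t=0: [88, 54, 50, 42, 75, 41, 54, 43, 94, 39]
t=1: [45, 63, 64, 63, 55, 63, 63, 63, 40, 63]
t=2: [70, 68, 67, 68, 69, 68, 68, 68, 69, 68]
t=3: [59, 60, 61, 60, 60, 60, 60, 60, 60, 60]
t=4: [69, 69, 69, 69, 69, 69, 69, 69, 69, 69]
t=5: [60, 60, 60, 60, 60, 60, 60, 60, 60, 60]
t=6: [69, 69, 69, 69, 69, 69, 69, 69, 69, 69]

Answer: u_8(3314) = 69
Key observation: The state at step 4, [69, 69, 69, 69, 69, 69, 69, 69, 69, 69], reappears at step 6: the system is in a cycle of period 2 from step 4 on.  Therefore the state at step 3314 equals the state at step 4 + ((3314 - 4) mod 2) = 4, which is [69, 69, 69, 69, 69, 69, 69, 69, 69, 69].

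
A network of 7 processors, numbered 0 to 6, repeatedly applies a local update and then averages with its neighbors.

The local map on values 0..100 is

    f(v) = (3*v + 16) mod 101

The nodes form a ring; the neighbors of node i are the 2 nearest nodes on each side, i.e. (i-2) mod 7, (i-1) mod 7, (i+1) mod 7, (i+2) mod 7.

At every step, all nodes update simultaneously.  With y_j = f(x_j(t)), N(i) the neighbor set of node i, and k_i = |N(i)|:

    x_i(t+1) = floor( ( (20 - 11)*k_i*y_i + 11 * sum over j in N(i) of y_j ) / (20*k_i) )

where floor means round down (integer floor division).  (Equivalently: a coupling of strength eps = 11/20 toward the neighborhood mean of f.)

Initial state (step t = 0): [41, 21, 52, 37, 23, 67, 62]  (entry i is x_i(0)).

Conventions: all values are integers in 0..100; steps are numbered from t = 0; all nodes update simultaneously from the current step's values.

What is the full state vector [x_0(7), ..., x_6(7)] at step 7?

Simulating step by step:
t=0: [41, 21, 52, 37, 23, 67, 62]
t=1: [39, 54, 63, 46, 53, 27, 29]
t=2: [39, 47, 33, 58, 54, 65, 39]
t=3: [29, 48, 41, 61, 54, 35, 38]
t=4: [20, 49, 49, 70, 60, 37, 34]
t=5: [57, 52, 63, 44, 60, 40, 43]
t=6: [59, 56, 42, 49, 60, 53, 59]
t=7: [81, 76, 64, 68, 79, 80, 88]

Answer: [81, 76, 64, 68, 79, 80, 88]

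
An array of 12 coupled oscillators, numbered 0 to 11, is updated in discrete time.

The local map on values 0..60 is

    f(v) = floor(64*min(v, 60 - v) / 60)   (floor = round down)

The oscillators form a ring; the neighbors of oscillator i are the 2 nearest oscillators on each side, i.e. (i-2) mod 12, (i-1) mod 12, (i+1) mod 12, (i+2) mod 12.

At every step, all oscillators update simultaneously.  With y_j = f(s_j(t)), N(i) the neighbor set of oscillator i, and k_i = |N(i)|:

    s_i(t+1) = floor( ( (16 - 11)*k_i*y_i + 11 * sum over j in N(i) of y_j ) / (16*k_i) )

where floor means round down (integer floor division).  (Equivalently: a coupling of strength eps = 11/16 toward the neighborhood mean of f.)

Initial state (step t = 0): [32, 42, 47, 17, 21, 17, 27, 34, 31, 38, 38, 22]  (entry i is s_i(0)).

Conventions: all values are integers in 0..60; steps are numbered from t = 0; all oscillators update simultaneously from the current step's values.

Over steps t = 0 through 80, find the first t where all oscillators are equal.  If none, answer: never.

Simulating step by step:
t=0: [32, 42, 47, 17, 21, 17, 27, 34, 31, 38, 38, 22]  (not all equal)
t=1: [22, 20, 19, 18, 20, 21, 25, 25, 26, 24, 25, 23]  (not all equal)
t=2: [22, 21, 20, 20, 21, 22, 24, 25, 26, 25, 25, 23]  (not all equal)
t=3: [23, 22, 21, 21, 22, 23, 24, 25, 26, 25, 25, 24]  (not all equal)
t=4: [24, 23, 22, 22, 23, 24, 25, 25, 26, 26, 25, 24]  (not all equal)
t=5: [24, 24, 23, 23, 24, 24, 25, 26, 26, 26, 26, 25]  (not all equal)
t=6: [25, 24, 24, 24, 24, 25, 26, 26, 26, 26, 26, 26]  (not all equal)
t=7: [26, 25, 25, 25, 25, 26, 26, 26, 27, 27, 26, 26]  (not all equal)
t=8: [26, 26, 26, 26, 26, 26, 27, 27, 27, 27, 27, 27]  (not all equal)
t=9: [27, 27, 27, 27, 27, 27, 27, 27, 28, 28, 27, 27]  (not all equal)
t=10: [28, 28, 28, 28, 28, 28, 28, 28, 28, 28, 28, 28]  (all equal)

Answer: 10
Key observation: Synchronization is absorbing here: once all oscillators are equal they stay equal, and step 10 is the first all-equal step.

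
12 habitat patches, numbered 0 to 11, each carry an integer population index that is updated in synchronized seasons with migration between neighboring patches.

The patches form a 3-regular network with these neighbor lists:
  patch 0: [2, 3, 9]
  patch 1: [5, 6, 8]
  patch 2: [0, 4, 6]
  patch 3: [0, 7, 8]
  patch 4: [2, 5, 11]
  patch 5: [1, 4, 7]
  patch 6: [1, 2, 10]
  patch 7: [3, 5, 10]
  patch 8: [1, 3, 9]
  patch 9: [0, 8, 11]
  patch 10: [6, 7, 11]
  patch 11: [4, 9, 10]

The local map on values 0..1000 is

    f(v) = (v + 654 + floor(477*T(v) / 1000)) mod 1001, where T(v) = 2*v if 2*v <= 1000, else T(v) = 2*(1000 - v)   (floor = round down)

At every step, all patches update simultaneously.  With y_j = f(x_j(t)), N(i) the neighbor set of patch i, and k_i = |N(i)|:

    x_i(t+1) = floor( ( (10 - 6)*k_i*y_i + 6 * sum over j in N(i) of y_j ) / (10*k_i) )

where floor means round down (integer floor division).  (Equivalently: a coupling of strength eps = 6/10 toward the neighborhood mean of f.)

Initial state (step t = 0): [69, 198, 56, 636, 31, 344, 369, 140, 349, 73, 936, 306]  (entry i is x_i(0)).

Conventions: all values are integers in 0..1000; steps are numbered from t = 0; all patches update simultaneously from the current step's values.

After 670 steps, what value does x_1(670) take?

Simulating step by step:
t=0: [69, 198, 56, 636, 31, 344, 369, 140, 349, 73, 936, 306]
t=1: [754, 222, 680, 664, 553, 466, 440, 693, 427, 592, 570, 532]
t=2: [638, 346, 612, 608, 619, 496, 476, 621, 466, 605, 609, 632]
t=3: [635, 485, 624, 620, 632, 568, 553, 632, 544, 620, 624, 635]
t=4: [635, 619, 634, 634, 635, 627, 626, 635, 626, 634, 634, 635]
t=5: [636, 635, 635, 635, 635, 635, 635, 635, 635, 635, 635, 636]
t=6: [636, 636, 636, 636, 636, 636, 636, 636, 636, 636, 636, 636]
t=7: [636, 636, 636, 636, 636, 636, 636, 636, 636, 636, 636, 636]

Answer: x_1(670) = 636
Key observation: The state at step 6, [636, 636, 636, 636, 636, 636, 636, 636, 636, 636, 636, 636], reappears at step 7: the system is in a cycle of period 1 from step 6 on.  Therefore the state at step 670 equals the state at step 6 + ((670 - 6) mod 1) = 6, which is [636, 636, 636, 636, 636, 636, 636, 636, 636, 636, 636, 636].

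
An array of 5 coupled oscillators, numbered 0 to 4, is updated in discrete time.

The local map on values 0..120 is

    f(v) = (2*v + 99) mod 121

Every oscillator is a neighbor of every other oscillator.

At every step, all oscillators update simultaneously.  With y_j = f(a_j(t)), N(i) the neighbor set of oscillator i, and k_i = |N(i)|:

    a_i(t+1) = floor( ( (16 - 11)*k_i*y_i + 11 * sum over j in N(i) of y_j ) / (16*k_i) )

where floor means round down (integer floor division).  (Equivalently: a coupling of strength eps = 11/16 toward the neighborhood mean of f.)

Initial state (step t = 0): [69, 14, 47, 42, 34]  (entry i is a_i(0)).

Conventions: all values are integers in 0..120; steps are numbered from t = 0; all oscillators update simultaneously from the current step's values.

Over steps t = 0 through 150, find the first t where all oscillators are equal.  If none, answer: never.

Answer: 4
Key observation: Synchronization is absorbing here: once all oscillators are equal they stay equal, and step 4 is the first all-equal step.

Derivation:
t=0: [69, 14, 47, 42, 34]  (not all equal)
t=1: [68, 52, 62, 60, 58]  (not all equal)
t=2: [100, 95, 98, 98, 97]  (not all equal)
t=3: [52, 51, 52, 52, 52]  (not all equal)
t=4: [81, 81, 81, 81, 81]  (all equal)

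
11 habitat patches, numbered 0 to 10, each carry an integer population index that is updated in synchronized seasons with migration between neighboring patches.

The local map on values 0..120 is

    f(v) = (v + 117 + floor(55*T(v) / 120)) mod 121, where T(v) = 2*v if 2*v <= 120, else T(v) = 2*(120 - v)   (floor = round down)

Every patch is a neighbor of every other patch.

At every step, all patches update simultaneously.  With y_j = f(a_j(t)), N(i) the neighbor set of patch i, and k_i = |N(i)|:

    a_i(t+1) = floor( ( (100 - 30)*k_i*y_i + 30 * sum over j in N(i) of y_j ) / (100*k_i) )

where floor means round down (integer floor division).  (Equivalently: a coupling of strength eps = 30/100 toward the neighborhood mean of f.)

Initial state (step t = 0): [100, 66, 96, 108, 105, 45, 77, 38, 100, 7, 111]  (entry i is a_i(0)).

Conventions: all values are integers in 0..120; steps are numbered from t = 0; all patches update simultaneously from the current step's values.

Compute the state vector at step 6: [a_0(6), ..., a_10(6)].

Answer: [115, 115, 115, 115, 115, 115, 115, 115, 115, 115, 115]

Derivation:
t=0: [100, 66, 96, 108, 105, 45, 77, 38, 100, 7, 111]
t=1: [108, 106, 108, 109, 108, 86, 107, 77, 108, 38, 109]
t=2: [113, 112, 113, 113, 113, 112, 112, 111, 113, 81, 113]
t=3: [114, 114, 114, 114, 114, 114, 114, 114, 114, 112, 114]
t=4: [115, 115, 115, 115, 115, 115, 115, 115, 115, 115, 115]
t=5: [115, 115, 115, 115, 115, 115, 115, 115, 115, 115, 115]
t=6: [115, 115, 115, 115, 115, 115, 115, 115, 115, 115, 115]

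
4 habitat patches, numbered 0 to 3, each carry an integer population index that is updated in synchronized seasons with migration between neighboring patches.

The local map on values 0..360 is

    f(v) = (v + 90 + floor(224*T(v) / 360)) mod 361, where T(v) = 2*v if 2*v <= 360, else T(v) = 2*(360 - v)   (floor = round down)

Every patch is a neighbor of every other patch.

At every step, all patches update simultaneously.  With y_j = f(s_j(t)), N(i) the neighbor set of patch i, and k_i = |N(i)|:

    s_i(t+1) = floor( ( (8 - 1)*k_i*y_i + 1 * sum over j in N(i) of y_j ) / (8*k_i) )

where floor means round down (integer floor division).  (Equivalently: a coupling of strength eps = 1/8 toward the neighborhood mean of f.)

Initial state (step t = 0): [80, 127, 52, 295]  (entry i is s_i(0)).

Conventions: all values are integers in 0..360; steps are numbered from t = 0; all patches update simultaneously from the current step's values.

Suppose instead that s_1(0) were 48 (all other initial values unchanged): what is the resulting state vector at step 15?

Answer: [96, 98, 98, 98]
Key observation: This trace re-runs the system from the modified initial state.

Derivation:
t=0: [80, 48, 52, 295]
t=1: [256, 196, 204, 119]
t=2: [125, 137, 136, 327]
t=3: [14, 37, 35, 88]
t=4: [132, 175, 171, 270]
t=5: [36, 116, 108, 107]
t=6: [190, 340, 325, 324]
t=7: [125, 94, 98, 98]
t=8: [46, 288, 296, 296]
t=9: [181, 109, 107, 107]
t=10: [156, 325, 321, 321]
t=11: [81, 96, 97, 97]
t=12: [275, 303, 305, 305]
t=13: [108, 102, 102, 102]
t=14: [330, 318, 318, 318]
t=15: [96, 98, 98, 98]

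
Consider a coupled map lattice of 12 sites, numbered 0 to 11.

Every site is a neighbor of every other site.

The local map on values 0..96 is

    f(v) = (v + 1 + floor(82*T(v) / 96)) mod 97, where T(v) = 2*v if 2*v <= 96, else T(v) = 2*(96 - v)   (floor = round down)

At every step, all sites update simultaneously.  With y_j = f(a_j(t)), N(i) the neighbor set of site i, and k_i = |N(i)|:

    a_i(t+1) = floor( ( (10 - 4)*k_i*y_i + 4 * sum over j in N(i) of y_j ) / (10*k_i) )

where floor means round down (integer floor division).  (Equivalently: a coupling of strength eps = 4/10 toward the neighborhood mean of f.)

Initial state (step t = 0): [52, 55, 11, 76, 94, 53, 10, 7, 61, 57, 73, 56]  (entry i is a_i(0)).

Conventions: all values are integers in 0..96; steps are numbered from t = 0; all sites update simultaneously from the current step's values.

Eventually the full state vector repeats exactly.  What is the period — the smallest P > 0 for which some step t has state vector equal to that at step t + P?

Simulating step by step:
t=0: [52, 55, 11, 76, 94, 53, 10, 7, 61, 57, 73, 56]
t=1: [27, 26, 26, 17, 10, 26, 25, 20, 23, 25, 19, 25]
t=2: [68, 66, 66, 53, 42, 66, 65, 57, 62, 65, 56, 65]
t=3: [20, 21, 21, 26, 19, 21, 21, 25, 23, 21, 25, 21]
t=4: [57, 58, 58, 66, 55, 58, 58, 64, 61, 58, 64, 58]
t=5: [26, 25, 25, 22, 27, 25, 25, 23, 24, 25, 23, 25]
t=6: [69, 67, 67, 63, 70, 67, 67, 64, 66, 67, 64, 67]
t=7: [19, 20, 20, 21, 19, 20, 20, 21, 20, 20, 21, 20]
t=8: [53, 55, 55, 56, 53, 55, 55, 56, 55, 55, 56, 55]
t=9: [29, 28, 28, 28, 29, 28, 28, 28, 28, 28, 28, 28]
t=10: [77, 76, 76, 76, 77, 76, 76, 76, 76, 76, 76, 76]
t=11: [13, 13, 13, 13, 13, 13, 13, 13, 13, 13, 13, 13]
t=12: [36, 36, 36, 36, 36, 36, 36, 36, 36, 36, 36, 36]
t=13: [1, 1, 1, 1, 1, 1, 1, 1, 1, 1, 1, 1]
t=14: [3, 3, 3, 3, 3, 3, 3, 3, 3, 3, 3, 3]
t=15: [9, 9, 9, 9, 9, 9, 9, 9, 9, 9, 9, 9]
t=16: [25, 25, 25, 25, 25, 25, 25, 25, 25, 25, 25, 25]
t=17: [68, 68, 68, 68, 68, 68, 68, 68, 68, 68, 68, 68]
t=18: [19, 19, 19, 19, 19, 19, 19, 19, 19, 19, 19, 19]
t=19: [52, 52, 52, 52, 52, 52, 52, 52, 52, 52, 52, 52]
t=20: [31, 31, 31, 31, 31, 31, 31, 31, 31, 31, 31, 31]
t=21: [84, 84, 84, 84, 84, 84, 84, 84, 84, 84, 84, 84]
t=22: [8, 8, 8, 8, 8, 8, 8, 8, 8, 8, 8, 8]
t=23: [22, 22, 22, 22, 22, 22, 22, 22, 22, 22, 22, 22]
t=24: [60, 60, 60, 60, 60, 60, 60, 60, 60, 60, 60, 60]
t=25: [25, 25, 25, 25, 25, 25, 25, 25, 25, 25, 25, 25]

Answer: 9
Key observation: The state at step 16, [25, 25, 25, 25, 25, 25, 25, 25, 25, 25, 25, 25], reappears at step 25 — and no state repeats earlier — so the cycle the system enters has period 9.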